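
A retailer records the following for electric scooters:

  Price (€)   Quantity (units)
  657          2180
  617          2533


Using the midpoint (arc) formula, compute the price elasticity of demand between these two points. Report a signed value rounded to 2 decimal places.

-2.39

%ΔQ = (2533 − 2180) / [(2180 + 2533)/2] = 353/2356.5 = 0.149798…
%ΔP = (617 − 657) / [(657 + 617)/2] = -40/637 = -0.062794…
Arc Ed = %ΔQ / %ΔP = (353/2356.5) / (-40/637) = -2.3855…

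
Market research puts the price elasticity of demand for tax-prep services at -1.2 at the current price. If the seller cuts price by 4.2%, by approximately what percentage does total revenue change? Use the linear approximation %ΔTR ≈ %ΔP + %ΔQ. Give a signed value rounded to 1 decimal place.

%ΔQ ≈ Ed × %ΔP = (-1.2) × (-4.2%) = +5.0400%
%ΔTR ≈ %ΔP + %ΔQ = (-4.2%) + (+5.0400%) = +0.8400%

+0.8%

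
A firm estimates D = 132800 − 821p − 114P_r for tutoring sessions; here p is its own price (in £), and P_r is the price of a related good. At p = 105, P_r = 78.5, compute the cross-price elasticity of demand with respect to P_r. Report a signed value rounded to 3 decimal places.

At the given values, D = 132800 − 821(105) − 114(78.5) = 37646.
∂D/∂P_r = -114.
E = (-114) × (78.5/37646) = -0.23771…

-0.238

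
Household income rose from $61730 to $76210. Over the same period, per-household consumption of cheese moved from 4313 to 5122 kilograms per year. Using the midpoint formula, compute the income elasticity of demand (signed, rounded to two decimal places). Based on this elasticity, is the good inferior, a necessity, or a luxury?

0.82; necessity

%ΔQ = (5122 − 4313)/[( 4313 + 5122)/2] = 809/4717.5 = 0.171489…
%ΔIncome = (76210 − 61730)/[( 61730 + 76210)/2] = 14480/68970 = 0.209946…
E_income = (809/4717.5) / (14480/68970) = 0.8168…
0 < E_income < 1 ⇒ normal good, necessity.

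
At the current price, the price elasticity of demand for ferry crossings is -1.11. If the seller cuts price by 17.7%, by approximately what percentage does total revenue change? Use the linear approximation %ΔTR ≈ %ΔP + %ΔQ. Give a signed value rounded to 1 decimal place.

+1.9%

%ΔQ ≈ Ed × %ΔP = (-1.11) × (-17.7%) = +19.6470%
%ΔTR ≈ %ΔP + %ΔQ = (-17.7%) + (+19.6470%) = +1.9470%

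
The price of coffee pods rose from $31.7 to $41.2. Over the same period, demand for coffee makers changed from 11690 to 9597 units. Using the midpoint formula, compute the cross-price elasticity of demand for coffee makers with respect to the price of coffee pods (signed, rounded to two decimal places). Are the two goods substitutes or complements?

-0.75; complements

%ΔQ_{coffee makers} = (9597 − 11690)/avg = -2093/10643.5 = -0.196645…
%ΔP_{coffee pods} = (41.2 − 31.7)/avg = 9.5/36.45 = 0.260631…
E_cross = (-2093/10643.5) / (9.5/36.45) = -0.7544…
E_cross < 0 ⇒ the goods are complements.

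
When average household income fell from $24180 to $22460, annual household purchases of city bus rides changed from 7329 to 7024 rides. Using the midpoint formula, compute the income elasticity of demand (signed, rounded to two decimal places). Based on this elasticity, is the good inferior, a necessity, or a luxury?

%ΔQ = (7024 − 7329)/[( 7329 + 7024)/2] = -305/7176.5 = -0.042499…
%ΔIncome = (22460 − 24180)/[( 24180 + 22460)/2] = -1720/23320 = -0.073756…
E_income = (-305/7176.5) / (-1720/23320) = 0.5762…
0 < E_income < 1 ⇒ normal good, necessity.

0.58; necessity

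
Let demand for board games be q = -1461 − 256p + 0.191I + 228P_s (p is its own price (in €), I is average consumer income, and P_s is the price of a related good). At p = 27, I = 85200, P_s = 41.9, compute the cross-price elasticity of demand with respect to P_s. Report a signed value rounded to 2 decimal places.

At the given values, q = -1461 − 256(27) + 0.191(85200) + 228(41.9) = 17453.4.
∂q/∂P_s = 228.
E = (228) × (41.9/17453.4) = 0.5473…

0.55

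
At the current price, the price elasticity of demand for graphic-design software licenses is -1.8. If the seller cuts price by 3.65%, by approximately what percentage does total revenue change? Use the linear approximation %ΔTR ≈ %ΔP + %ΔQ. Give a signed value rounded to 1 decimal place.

+2.9%

%ΔQ ≈ Ed × %ΔP = (-1.8) × (-3.65%) = +6.5700%
%ΔTR ≈ %ΔP + %ΔQ = (-3.65%) + (+6.5700%) = +2.9200%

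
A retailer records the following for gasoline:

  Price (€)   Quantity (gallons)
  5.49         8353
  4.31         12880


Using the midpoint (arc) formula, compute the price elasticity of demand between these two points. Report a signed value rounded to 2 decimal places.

%ΔQ = (12880 − 8353) / [(8353 + 12880)/2] = 4527/10616.5 = 0.426411…
%ΔP = (4.31 − 5.49) / [(5.49 + 4.31)/2] = -1.18/4.9 = -0.240816…
Arc Ed = %ΔQ / %ΔP = (4527/10616.5) / (-1.18/4.9) = -1.7706…

-1.77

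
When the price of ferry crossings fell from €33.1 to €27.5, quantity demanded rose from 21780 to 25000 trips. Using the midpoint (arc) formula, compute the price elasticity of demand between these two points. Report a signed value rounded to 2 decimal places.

-0.74

%ΔQ = (25000 − 21780) / [(21780 + 25000)/2] = 3220/23390 = 0.137665…
%ΔP = (27.5 − 33.1) / [(33.1 + 27.5)/2] = -5.6/30.3 = -0.184818…
Arc Ed = %ΔQ / %ΔP = (3220/23390) / (-5.6/30.3) = -0.7448…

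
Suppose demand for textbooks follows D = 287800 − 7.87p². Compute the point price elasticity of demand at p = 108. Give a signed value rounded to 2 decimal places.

-0.94

dD/dp = −2·7.87·p = -1699.92. At p = 108, D = 196004.32.
Ed = (dD/dp)·(p/D) = (-1699.92) × (108/196004.32) = -0.9366…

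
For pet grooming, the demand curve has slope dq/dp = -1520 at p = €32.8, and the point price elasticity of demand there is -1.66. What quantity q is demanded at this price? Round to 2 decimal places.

30033.73

Ed = (dq/dp)·(p/q) ⇒ q = (dq/dp)·p/Ed = (-1520)·32.8/(-1.66) = 30033.7349…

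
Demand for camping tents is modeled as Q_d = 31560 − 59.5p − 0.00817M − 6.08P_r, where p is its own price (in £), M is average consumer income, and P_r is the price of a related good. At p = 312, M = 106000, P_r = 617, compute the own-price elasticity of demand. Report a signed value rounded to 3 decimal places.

-2.216

At the given values, Q_d = 31560 − 59.5(312) − 0.00817(106000) − 6.08(617) = 8378.62.
∂Q_d/∂p = −59.5.
E = (-59.5) × (312/8378.62) = -2.21563…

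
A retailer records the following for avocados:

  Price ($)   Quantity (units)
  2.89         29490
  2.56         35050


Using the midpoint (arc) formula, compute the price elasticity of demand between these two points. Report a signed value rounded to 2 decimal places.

-1.42

%ΔQ = (35050 − 29490) / [(29490 + 35050)/2] = 5560/32270 = 0.172296…
%ΔP = (2.56 − 2.89) / [(2.89 + 2.56)/2] = -0.33/2.725 = -0.121100…
Arc Ed = %ΔQ / %ΔP = (5560/32270) / (-0.33/2.725) = -1.4227…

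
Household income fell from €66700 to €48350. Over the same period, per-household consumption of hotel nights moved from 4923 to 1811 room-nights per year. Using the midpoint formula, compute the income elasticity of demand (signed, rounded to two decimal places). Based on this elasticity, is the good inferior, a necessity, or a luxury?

%ΔQ = (1811 − 4923)/[( 4923 + 1811)/2] = -3112/3367 = -0.924264…
%ΔIncome = (48350 − 66700)/[( 66700 + 48350)/2] = -18350/57525 = -0.318991…
E_income = (-3112/3367) / (-18350/57525) = 2.8974…
E_income > 1 ⇒ normal good, luxury.

2.90; luxury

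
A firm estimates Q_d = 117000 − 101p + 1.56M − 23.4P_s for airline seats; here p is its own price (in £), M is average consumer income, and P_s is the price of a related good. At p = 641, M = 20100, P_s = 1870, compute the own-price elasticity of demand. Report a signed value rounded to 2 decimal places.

At the given values, Q_d = 117000 − 101(641) + 1.56(20100) − 23.4(1870) = 39857.
∂Q_d/∂p = −101.
E = (-101) × (641/39857) = -1.6243…

-1.62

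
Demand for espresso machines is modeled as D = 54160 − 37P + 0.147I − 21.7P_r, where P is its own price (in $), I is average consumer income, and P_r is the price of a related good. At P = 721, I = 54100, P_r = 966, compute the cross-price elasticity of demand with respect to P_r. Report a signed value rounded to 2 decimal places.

At the given values, D = 54160 − 37(721) + 0.147(54100) − 21.7(966) = 14473.5.
∂D/∂P_r = -21.7.
E = (-21.7) × (966/14473.5) = -1.4483…

-1.45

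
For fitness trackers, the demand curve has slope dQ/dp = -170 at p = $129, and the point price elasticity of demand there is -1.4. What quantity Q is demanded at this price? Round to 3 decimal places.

Ed = (dQ/dp)·(p/Q) ⇒ Q = (dQ/dp)·p/Ed = (-170)·129/(-1.4) = 15664.28571…

15664.286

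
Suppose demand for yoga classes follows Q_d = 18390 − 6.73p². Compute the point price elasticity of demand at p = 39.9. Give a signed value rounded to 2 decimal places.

dQ_d/dp = −2·6.73·p = -537.054. At p = 39.9, Q_d = 7675.7727.
Ed = (dQ_d/dp)·(p/Q_d) = (-537.054) × (39.9/7675.7727) = -2.7916…

-2.79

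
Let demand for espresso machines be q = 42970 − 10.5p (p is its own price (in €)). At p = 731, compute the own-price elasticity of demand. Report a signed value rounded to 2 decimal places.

At the given values, q = 42970 − 10.5(731) = 35294.5.
∂q/∂p = −10.5.
E = (-10.5) × (731/35294.5) = -0.2174…

-0.22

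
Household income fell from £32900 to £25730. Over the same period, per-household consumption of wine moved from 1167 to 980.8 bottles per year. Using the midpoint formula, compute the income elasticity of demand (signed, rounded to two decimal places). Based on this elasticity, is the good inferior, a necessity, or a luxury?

0.71; necessity

%ΔQ = (980.8 − 1167)/[( 1167 + 980.8)/2] = -186.2/1073.9 = -0.173386…
%ΔIncome = (25730 − 32900)/[( 32900 + 25730)/2] = -7170/29315 = -0.244584…
E_income = (-186.2/1073.9) / (-7170/29315) = 0.7089…
0 < E_income < 1 ⇒ normal good, necessity.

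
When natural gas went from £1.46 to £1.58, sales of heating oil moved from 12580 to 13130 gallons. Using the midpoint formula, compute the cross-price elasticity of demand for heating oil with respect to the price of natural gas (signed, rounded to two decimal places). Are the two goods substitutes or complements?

%ΔQ_{heating oil} = (13130 − 12580)/avg = 550/12855 = 0.042784…
%ΔP_{natural gas} = (1.58 − 1.46)/avg = 0.12/1.52 = 0.078947…
E_cross = (550/12855) / (0.12/1.52) = 0.5419…
E_cross > 0 ⇒ the goods are substitutes.

0.54; substitutes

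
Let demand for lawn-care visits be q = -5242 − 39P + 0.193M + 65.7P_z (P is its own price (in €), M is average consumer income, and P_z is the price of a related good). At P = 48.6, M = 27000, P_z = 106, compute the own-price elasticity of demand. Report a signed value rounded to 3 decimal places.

-0.376

At the given values, q = -5242 − 39(48.6) + 0.193(27000) + 65.7(106) = 5037.8.
∂q/∂P = −39.
E = (-39) × (48.6/5037.8) = -0.37623…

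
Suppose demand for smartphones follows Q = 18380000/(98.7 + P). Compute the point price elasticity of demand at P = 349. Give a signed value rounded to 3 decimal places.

dQ/dP = −18380000/(98.7 + P)² = -91.7004. At P = 349, Q = 41054.3.
Ed = (dQ/dP)·(P/Q) = (-91.7004) × (349/41054.3) = -0.77953…

-0.780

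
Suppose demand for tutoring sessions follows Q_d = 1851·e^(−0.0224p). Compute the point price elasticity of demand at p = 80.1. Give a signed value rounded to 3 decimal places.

-1.794

dQ_d/dp = −0.0224·Q_d = -6.89328. At p = 80.1, Q_d = 307.736.
Ed = (dQ_d/dp)·(p/Q_d) = (-6.89328) × (80.1/307.736) = -1.79424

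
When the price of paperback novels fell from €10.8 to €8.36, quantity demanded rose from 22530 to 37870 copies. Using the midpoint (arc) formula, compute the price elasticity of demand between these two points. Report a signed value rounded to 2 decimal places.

%ΔQ = (37870 − 22530) / [(22530 + 37870)/2] = 15340/30200 = 0.507947…
%ΔP = (8.36 − 10.8) / [(10.8 + 8.36)/2] = -2.44/9.58 = -0.254697…
Arc Ed = %ΔQ / %ΔP = (15340/30200) / (-2.44/9.58) = -1.9943…

-1.99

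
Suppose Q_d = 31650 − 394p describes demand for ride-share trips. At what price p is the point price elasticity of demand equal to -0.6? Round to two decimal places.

Ed = −394p/(31650 − 394p). Set this equal to -0.6:
394p = 0.6·(31650 − 394p) ⇒ 394p(1 + 0.6) = 0.6·31650
p = 0.6·31650 / (394·1.6) = 30.1237…

30.12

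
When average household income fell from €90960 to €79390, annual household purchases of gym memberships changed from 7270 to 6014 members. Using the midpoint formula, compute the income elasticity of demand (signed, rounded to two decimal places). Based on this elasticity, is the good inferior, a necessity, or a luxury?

1.39; luxury

%ΔQ = (6014 − 7270)/[( 7270 + 6014)/2] = -1256/6642 = -0.189099…
%ΔIncome = (79390 − 90960)/[( 90960 + 79390)/2] = -11570/85175 = -0.135837…
E_income = (-1256/6642) / (-11570/85175) = 1.3920…
E_income > 1 ⇒ normal good, luxury.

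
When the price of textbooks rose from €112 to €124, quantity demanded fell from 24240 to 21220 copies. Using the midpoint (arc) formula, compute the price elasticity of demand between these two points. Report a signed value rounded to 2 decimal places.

-1.31

%ΔQ = (21220 − 24240) / [(24240 + 21220)/2] = -3020/22730 = -0.132864…
%ΔP = (124 − 112) / [(112 + 124)/2] = 12/118 = 0.101694…
Arc Ed = %ΔQ / %ΔP = (-3020/22730) / (12/118) = -1.3064…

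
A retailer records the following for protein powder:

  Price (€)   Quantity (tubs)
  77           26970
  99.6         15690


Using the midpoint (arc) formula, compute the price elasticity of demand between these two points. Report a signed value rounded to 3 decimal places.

-2.066

%ΔQ = (15690 − 26970) / [(26970 + 15690)/2] = -11280/21330 = -0.528832…
%ΔP = (99.6 − 77) / [(77 + 99.6)/2] = 22.6/88.3 = 0.255945…
Arc Ed = %ΔQ / %ΔP = (-11280/21330) / (22.6/88.3) = -2.06619…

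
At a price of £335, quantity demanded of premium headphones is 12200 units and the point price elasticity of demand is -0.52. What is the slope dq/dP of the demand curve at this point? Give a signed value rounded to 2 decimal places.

Ed = (dq/dP)·(P/q) ⇒ dq/dP = Ed·q/P = (-0.52)·12200/335 = -18.9373…

-18.94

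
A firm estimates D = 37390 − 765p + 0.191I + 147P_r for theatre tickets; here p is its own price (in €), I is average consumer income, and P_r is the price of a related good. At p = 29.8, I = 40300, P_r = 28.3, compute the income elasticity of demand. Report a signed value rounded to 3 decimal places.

At the given values, D = 37390 − 765(29.8) + 0.191(40300) + 147(28.3) = 26450.4.
∂D/∂I = 0.191.
E = (0.191) × (40300/26450.4) = 0.29100…

0.291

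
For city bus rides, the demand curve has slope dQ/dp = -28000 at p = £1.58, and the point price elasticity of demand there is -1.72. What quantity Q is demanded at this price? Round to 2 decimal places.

Ed = (dQ/dp)·(p/Q) ⇒ Q = (dQ/dp)·p/Ed = (-28000)·1.58/(-1.72) = 25720.9302…

25720.93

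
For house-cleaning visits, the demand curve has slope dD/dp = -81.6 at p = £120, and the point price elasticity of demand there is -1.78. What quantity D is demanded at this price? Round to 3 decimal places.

Ed = (dD/dp)·(p/D) ⇒ D = (dD/dp)·p/Ed = (-81.6)·120/(-1.78) = 5501.12359…

5501.124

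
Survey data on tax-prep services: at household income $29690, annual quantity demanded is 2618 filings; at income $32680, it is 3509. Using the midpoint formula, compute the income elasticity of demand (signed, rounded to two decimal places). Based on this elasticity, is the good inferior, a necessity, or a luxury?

%ΔQ = (3509 − 2618)/[( 2618 + 3509)/2] = 891/3063.5 = 0.290843…
%ΔIncome = (32680 − 29690)/[( 29690 + 32680)/2] = 2990/31185 = 0.095879…
E_income = (891/3063.5) / (2990/31185) = 3.0334…
E_income > 1 ⇒ normal good, luxury.

3.03; luxury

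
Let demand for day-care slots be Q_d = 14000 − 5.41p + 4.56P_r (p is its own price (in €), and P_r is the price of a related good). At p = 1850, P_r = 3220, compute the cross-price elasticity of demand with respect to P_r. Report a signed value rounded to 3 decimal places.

At the given values, Q_d = 14000 − 5.41(1850) + 4.56(3220) = 18674.7.
∂Q_d/∂P_r = 4.56.
E = (4.56) × (3220/18674.7) = 0.78626…

0.786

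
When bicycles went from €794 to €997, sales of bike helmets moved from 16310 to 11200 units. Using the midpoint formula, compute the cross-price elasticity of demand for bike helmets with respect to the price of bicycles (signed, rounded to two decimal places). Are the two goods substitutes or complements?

-1.64; complements

%ΔQ_{bike helmets} = (11200 − 16310)/avg = -5110/13755 = -0.371501…
%ΔP_{bicycles} = (997 − 794)/avg = 203/895.5 = 0.226689…
E_cross = (-5110/13755) / (203/895.5) = -1.6388…
E_cross < 0 ⇒ the goods are complements.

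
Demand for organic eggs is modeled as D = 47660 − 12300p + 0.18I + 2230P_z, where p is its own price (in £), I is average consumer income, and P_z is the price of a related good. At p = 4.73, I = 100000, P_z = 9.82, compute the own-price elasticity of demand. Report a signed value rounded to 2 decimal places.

At the given values, D = 47660 − 12300(4.73) + 0.18(100000) + 2230(9.82) = 29379.6.
∂D/∂p = −12300.
E = (-12300) × (4.73/29379.6) = -1.9802…

-1.98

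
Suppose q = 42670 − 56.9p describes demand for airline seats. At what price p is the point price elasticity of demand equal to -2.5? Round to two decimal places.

Ed = −56.9p/(42670 − 56.9p). Set this equal to -2.5:
56.9p = 2.5·(42670 − 56.9p) ⇒ 56.9p(1 + 2.5) = 2.5·42670
p = 2.5·42670 / (56.9·3.5) = 535.6515…

535.65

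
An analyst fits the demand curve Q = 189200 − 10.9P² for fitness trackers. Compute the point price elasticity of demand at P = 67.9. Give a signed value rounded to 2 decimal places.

-0.72

dQ/dP = −2·10.9·P = -1480.22. At P = 67.9, Q = 138946.531.
Ed = (dQ/dP)·(P/Q) = (-1480.22) × (67.9/138946.531) = -0.7233…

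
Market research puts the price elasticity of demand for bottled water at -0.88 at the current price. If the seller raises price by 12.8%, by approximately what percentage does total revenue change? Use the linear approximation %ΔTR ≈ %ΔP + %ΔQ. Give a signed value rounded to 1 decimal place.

%ΔQ ≈ Ed × %ΔP = (-0.88) × (+12.8%) = -11.2640%
%ΔTR ≈ %ΔP + %ΔQ = (+12.8%) + (-11.2640%) = +1.5360%

+1.5%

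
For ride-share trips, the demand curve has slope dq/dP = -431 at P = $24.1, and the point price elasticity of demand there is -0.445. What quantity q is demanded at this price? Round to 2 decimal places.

23341.80

Ed = (dq/dP)·(P/q) ⇒ q = (dq/dP)·P/Ed = (-431)·24.1/(-0.445) = 23341.7977…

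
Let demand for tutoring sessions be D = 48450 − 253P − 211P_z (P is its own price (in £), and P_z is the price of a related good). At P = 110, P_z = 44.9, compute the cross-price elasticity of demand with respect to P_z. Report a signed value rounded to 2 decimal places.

At the given values, D = 48450 − 253(110) − 211(44.9) = 11146.1.
∂D/∂P_z = -211.
E = (-211) × (44.9/11146.1) = -0.8499…

-0.85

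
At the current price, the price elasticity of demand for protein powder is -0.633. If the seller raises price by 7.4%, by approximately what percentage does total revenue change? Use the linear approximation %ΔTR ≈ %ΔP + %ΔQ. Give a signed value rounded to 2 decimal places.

+2.72%

%ΔQ ≈ Ed × %ΔP = (-0.633) × (+7.4%) = -4.6842%
%ΔTR ≈ %ΔP + %ΔQ = (+7.4%) + (-4.6842%) = +2.7158%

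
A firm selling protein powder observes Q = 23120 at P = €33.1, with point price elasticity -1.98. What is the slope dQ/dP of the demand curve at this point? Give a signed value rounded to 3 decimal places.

Ed = (dQ/dP)·(P/Q) ⇒ dQ/dP = Ed·Q/P = (-1.98)·23120/33.1 = -1383.00906…

-1383.009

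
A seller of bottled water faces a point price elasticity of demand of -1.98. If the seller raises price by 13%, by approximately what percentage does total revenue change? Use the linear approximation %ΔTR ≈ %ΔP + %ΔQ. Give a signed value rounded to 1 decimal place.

-12.7%

%ΔQ ≈ Ed × %ΔP = (-1.98) × (+13%) = -25.7400%
%ΔTR ≈ %ΔP + %ΔQ = (+13%) + (-25.7400%) = -12.7400%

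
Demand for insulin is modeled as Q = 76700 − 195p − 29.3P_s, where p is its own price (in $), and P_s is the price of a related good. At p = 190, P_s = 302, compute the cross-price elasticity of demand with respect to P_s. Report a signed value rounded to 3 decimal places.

-0.287

At the given values, Q = 76700 − 195(190) − 29.3(302) = 30801.4.
∂Q/∂P_s = -29.3.
E = (-29.3) × (302/30801.4) = -0.28727…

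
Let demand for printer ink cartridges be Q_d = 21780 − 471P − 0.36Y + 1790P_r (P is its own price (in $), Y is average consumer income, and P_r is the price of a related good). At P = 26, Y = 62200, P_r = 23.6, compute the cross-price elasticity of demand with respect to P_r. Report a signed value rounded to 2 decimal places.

1.44

At the given values, Q_d = 21780 − 471(26) − 0.36(62200) + 1790(23.6) = 29386.
∂Q_d/∂P_r = 1790.
E = (1790) × (23.6/29386) = 1.4375…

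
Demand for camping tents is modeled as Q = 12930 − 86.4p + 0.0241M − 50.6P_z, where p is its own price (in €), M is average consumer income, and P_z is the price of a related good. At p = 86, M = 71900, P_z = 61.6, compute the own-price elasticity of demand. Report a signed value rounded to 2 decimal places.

-1.81

At the given values, Q = 12930 − 86.4(86) + 0.0241(71900) − 50.6(61.6) = 4115.43.
∂Q/∂p = −86.4.
E = (-86.4) × (86/4115.43) = -1.8054…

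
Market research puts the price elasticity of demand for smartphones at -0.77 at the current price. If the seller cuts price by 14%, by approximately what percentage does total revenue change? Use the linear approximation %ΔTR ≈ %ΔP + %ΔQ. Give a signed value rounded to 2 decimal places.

%ΔQ ≈ Ed × %ΔP = (-0.77) × (-14%) = +10.7800%
%ΔTR ≈ %ΔP + %ΔQ = (-14%) + (+10.7800%) = -3.2200%

-3.22%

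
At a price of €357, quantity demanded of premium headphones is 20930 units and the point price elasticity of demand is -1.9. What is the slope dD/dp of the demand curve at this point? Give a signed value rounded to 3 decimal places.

Ed = (dD/dp)·(p/D) ⇒ dD/dp = Ed·D/p = (-1.9)·20930/357 = -111.39215…

-111.392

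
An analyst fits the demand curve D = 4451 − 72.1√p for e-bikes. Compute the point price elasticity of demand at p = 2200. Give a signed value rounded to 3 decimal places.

dD/dp = −72.1/(2√p) = -0.768589. At p = 2200, D = 1069.21.
Ed = (dD/dp)·(p/D) = (-0.768589) × (2200/1069.21) = -1.58144…

-1.581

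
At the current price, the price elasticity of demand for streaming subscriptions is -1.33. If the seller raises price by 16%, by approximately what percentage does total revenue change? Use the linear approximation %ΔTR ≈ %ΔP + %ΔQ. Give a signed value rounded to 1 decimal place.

-5.3%

%ΔQ ≈ Ed × %ΔP = (-1.33) × (+16%) = -21.2800%
%ΔTR ≈ %ΔP + %ΔQ = (+16%) + (-21.2800%) = -5.2800%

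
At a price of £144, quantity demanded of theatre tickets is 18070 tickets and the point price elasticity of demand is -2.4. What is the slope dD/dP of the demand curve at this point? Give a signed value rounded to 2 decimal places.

-301.17

Ed = (dD/dP)·(P/D) ⇒ dD/dP = Ed·D/P = (-2.4)·18070/144 = -301.1666…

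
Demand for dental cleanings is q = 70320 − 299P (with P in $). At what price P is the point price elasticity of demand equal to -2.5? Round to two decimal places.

167.99

Ed = −299P/(70320 − 299P). Set this equal to -2.5:
299P = 2.5·(70320 − 299P) ⇒ 299P(1 + 2.5) = 2.5·70320
P = 2.5·70320 / (299·3.5) = 167.9885…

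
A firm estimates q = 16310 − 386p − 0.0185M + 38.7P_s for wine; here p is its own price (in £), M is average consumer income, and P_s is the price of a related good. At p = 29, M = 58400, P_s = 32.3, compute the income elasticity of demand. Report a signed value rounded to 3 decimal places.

-0.204

At the given values, q = 16310 − 386(29) − 0.0185(58400) + 38.7(32.3) = 5285.61.
∂q/∂M = -0.0185.
E = (-0.0185) × (58400/5285.61) = -0.20440…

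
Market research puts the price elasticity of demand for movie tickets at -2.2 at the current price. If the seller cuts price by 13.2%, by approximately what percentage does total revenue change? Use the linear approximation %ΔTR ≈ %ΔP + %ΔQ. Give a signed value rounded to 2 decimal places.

%ΔQ ≈ Ed × %ΔP = (-2.2) × (-13.2%) = +29.0400%
%ΔTR ≈ %ΔP + %ΔQ = (-13.2%) + (+29.0400%) = +15.8400%

+15.84%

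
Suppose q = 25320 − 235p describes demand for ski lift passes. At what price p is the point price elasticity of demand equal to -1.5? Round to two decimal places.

Ed = −235p/(25320 − 235p). Set this equal to -1.5:
235p = 1.5·(25320 − 235p) ⇒ 235p(1 + 1.5) = 1.5·25320
p = 1.5·25320 / (235·2.5) = 64.6468…

64.65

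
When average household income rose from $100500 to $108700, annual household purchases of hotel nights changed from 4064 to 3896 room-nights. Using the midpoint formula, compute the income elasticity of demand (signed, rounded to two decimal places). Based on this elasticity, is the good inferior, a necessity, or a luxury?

-0.54; inferior

%ΔQ = (3896 − 4064)/[( 4064 + 3896)/2] = -168/3980 = -0.042211…
%ΔIncome = (108700 − 100500)/[( 100500 + 108700)/2] = 8200/104600 = 0.078393…
E_income = (-168/3980) / (8200/104600) = -0.5384…
E_income < 0 ⇒ inferior good.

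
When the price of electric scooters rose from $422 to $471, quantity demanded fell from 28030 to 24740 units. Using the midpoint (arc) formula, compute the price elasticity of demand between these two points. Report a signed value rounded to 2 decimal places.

-1.14

%ΔQ = (24740 − 28030) / [(28030 + 24740)/2] = -3290/26385 = -0.124692…
%ΔP = (471 − 422) / [(422 + 471)/2] = 49/446.5 = 0.109742…
Arc Ed = %ΔQ / %ΔP = (-3290/26385) / (49/446.5) = -1.1362…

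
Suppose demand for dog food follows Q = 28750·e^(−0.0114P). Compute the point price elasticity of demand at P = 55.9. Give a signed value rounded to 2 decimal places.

dQ/dP = −0.0114·Q = -173.294. At P = 55.9, Q = 15201.3.
Ed = (dQ/dP)·(P/Q) = (-173.294) × (55.9/15201.3) = -0.6372…

-0.64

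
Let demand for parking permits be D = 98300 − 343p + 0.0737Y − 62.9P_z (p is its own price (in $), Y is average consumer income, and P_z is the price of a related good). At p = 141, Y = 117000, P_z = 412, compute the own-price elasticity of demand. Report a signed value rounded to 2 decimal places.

At the given values, D = 98300 − 343(141) + 0.0737(117000) − 62.9(412) = 32645.1.
∂D/∂p = −343.
E = (-343) × (141/32645.1) = -1.4814…

-1.48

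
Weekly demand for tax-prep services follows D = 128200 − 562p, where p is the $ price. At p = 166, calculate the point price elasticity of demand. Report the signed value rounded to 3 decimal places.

-2.673

dD/dp = −562. At p = 166, D = 128200 − 562(166) = 34908.
Ed = (dD/dp)·(p/D) = −562 × (166/34908) = -2.67251…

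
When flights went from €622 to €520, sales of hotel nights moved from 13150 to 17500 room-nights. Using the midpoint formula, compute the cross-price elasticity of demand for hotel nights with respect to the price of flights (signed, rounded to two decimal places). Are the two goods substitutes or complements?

-1.59; complements

%ΔQ_{hotel nights} = (17500 − 13150)/avg = 4350/15325 = 0.283849…
%ΔP_{flights} = (520 − 622)/avg = -102/571 = -0.178633…
E_cross = (4350/15325) / (-102/571) = -1.5890…
E_cross < 0 ⇒ the goods are complements.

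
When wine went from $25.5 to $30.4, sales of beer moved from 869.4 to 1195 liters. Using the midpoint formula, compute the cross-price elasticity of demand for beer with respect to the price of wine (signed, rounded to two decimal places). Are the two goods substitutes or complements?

1.80; substitutes

%ΔQ_{beer} = (1195 − 869.4)/avg = 325.6/1032.2 = 0.315442…
%ΔP_{wine} = (30.4 − 25.5)/avg = 4.9/27.95 = 0.175313…
E_cross = (325.6/1032.2) / (4.9/27.95) = 1.7993…
E_cross > 0 ⇒ the goods are substitutes.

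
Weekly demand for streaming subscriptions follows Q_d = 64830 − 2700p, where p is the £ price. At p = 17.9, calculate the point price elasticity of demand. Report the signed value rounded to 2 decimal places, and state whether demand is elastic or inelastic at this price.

-2.93; elastic

dQ_d/dp = −2700. At p = 17.9, Q_d = 64830 − 2700(17.9) = 16500.
Ed = (dQ_d/dp)·(p/Q_d) = −2700 × (17.9/16500) = -2.9290…
|Ed| = 2.93 > 1, so demand is elastic.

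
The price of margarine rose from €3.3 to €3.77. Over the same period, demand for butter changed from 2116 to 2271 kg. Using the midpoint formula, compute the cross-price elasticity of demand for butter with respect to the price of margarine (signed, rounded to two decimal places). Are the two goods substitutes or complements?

%ΔQ_{butter} = (2271 − 2116)/avg = 155/2193.5 = 0.070663…
%ΔP_{margarine} = (3.77 − 3.3)/avg = 0.47/3.535 = 0.132956…
E_cross = (155/2193.5) / (0.47/3.535) = 0.5314…
E_cross > 0 ⇒ the goods are substitutes.

0.53; substitutes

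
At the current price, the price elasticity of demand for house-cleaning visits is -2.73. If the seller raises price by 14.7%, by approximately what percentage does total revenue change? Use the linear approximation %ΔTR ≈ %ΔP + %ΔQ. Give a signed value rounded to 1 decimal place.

%ΔQ ≈ Ed × %ΔP = (-2.73) × (+14.7%) = -40.1310%
%ΔTR ≈ %ΔP + %ΔQ = (+14.7%) + (-40.1310%) = -25.4310%

-25.4%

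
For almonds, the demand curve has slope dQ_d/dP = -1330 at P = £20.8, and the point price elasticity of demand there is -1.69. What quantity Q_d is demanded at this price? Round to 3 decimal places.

Ed = (dQ_d/dP)·(P/Q_d) ⇒ Q_d = (dQ_d/dP)·P/Ed = (-1330)·20.8/(-1.69) = 16369.23076…

16369.231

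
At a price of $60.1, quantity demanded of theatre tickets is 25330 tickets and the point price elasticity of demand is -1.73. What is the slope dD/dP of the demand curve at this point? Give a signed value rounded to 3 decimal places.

-729.133

Ed = (dD/dP)·(P/D) ⇒ dD/dP = Ed·D/P = (-1.73)·25330/60.1 = -729.13311…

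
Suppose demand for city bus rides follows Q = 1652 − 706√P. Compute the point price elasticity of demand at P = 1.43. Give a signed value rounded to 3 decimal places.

dQ/dP = −706/(2√P) = -295.193. At P = 1.43, Q = 807.747.
Ed = (dQ/dP)·(P/Q) = (-295.193) × (1.43/807.747) = -0.52259…

-0.523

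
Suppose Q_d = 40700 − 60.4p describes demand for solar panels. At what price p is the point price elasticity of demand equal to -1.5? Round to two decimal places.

Ed = −60.4p/(40700 − 60.4p). Set this equal to -1.5:
60.4p = 1.5·(40700 − 60.4p) ⇒ 60.4p(1 + 1.5) = 1.5·40700
p = 1.5·40700 / (60.4·2.5) = 404.3046…

404.30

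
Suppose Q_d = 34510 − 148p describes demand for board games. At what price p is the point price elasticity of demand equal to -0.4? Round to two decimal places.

66.62

Ed = −148p/(34510 − 148p). Set this equal to -0.4:
148p = 0.4·(34510 − 148p) ⇒ 148p(1 + 0.4) = 0.4·34510
p = 0.4·34510 / (148·1.4) = 66.6216…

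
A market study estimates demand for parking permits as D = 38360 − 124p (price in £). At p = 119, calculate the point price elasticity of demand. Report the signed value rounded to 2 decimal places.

dD/dp = −124. At p = 119, D = 38360 − 124(119) = 23604.
Ed = (dD/dp)·(p/D) = −124 × (119/23604) = -0.6251…

-0.63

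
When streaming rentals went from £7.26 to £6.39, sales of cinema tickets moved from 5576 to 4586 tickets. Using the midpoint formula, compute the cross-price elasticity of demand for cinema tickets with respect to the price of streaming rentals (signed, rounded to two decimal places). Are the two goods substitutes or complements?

1.53; substitutes

%ΔQ_{cinema tickets} = (4586 − 5576)/avg = -990/5081 = -0.194843…
%ΔP_{streaming rentals} = (6.39 − 7.26)/avg = -0.87/6.825 = -0.127472…
E_cross = (-990/5081) / (-0.87/6.825) = 1.5285…
E_cross > 0 ⇒ the goods are substitutes.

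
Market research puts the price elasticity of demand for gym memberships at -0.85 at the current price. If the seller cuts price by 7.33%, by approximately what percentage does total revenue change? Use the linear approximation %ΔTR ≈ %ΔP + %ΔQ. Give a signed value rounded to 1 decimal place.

-1.1%

%ΔQ ≈ Ed × %ΔP = (-0.85) × (-7.33%) = +6.2305%
%ΔTR ≈ %ΔP + %ΔQ = (-7.33%) + (+6.2305%) = -1.0995%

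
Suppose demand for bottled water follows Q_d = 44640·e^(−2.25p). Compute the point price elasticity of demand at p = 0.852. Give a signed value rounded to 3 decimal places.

dQ_d/dp = −2.25·Q_d = -14769.4. At p = 0.852, Q_d = 6564.2.
Ed = (dQ_d/dp)·(p/Q_d) = (-14769.4) × (0.852/6564.2) = -1.917

-1.917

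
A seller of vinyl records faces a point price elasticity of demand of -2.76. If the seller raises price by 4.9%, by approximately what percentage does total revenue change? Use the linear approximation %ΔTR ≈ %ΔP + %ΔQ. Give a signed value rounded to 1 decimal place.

-8.6%

%ΔQ ≈ Ed × %ΔP = (-2.76) × (+4.9%) = -13.5240%
%ΔTR ≈ %ΔP + %ΔQ = (+4.9%) + (-13.5240%) = -8.6240%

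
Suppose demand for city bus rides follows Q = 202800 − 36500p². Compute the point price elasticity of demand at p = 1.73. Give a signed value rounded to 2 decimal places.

dQ/dp = −2·36500·p = -126290. At p = 1.73, Q = 93559.15.
Ed = (dQ/dp)·(p/Q) = (-126290) × (1.73/93559.15) = -2.3352…

-2.34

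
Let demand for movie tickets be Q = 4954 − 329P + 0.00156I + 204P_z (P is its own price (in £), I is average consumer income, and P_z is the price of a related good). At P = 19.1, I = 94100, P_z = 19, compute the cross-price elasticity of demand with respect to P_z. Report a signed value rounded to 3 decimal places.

At the given values, Q = 4954 − 329(19.1) + 0.00156(94100) + 204(19) = 2692.896.
∂Q/∂P_z = 204.
E = (204) × (19/2692.896) = 1.43934…

1.439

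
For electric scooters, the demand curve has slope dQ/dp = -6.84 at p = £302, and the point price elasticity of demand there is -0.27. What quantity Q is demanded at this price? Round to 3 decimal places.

7650.667

Ed = (dQ/dp)·(p/Q) ⇒ Q = (dQ/dp)·p/Ed = (-6.84)·302/(-0.27) = 7650.66666…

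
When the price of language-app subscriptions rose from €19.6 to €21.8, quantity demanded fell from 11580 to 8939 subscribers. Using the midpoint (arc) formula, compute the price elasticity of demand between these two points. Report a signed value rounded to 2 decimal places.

-2.42

%ΔQ = (8939 − 11580) / [(11580 + 8939)/2] = -2641/10259.5 = -0.257419…
%ΔP = (21.8 − 19.6) / [(19.6 + 21.8)/2] = 2.2/20.7 = 0.106280…
Arc Ed = %ΔQ / %ΔP = (-2641/10259.5) / (2.2/20.7) = -2.4220…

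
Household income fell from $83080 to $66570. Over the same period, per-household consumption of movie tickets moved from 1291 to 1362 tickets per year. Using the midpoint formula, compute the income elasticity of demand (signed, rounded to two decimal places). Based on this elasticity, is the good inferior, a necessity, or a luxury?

-0.24; inferior

%ΔQ = (1362 − 1291)/[( 1291 + 1362)/2] = 71/1326.5 = 0.053524…
%ΔIncome = (66570 − 83080)/[( 83080 + 66570)/2] = -16510/74825 = -0.220648…
E_income = (71/1326.5) / (-16510/74825) = -0.2425…
E_income < 0 ⇒ inferior good.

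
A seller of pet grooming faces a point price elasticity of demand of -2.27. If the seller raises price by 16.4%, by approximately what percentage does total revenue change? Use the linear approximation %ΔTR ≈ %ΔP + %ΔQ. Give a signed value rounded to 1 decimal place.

%ΔQ ≈ Ed × %ΔP = (-2.27) × (+16.4%) = -37.2280%
%ΔTR ≈ %ΔP + %ΔQ = (+16.4%) + (-37.2280%) = -20.8280%

-20.8%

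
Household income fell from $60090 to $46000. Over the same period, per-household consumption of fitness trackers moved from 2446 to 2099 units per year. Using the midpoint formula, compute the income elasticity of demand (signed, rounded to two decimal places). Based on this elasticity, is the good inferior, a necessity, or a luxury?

0.57; necessity

%ΔQ = (2099 − 2446)/[( 2446 + 2099)/2] = -347/2272.5 = -0.152695…
%ΔIncome = (46000 − 60090)/[( 60090 + 46000)/2] = -14090/53045 = -0.265623…
E_income = (-347/2272.5) / (-14090/53045) = 0.5748…
0 < E_income < 1 ⇒ normal good, necessity.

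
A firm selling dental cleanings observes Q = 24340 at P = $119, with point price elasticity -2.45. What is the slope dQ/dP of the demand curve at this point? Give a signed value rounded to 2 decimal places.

Ed = (dQ/dP)·(P/Q) ⇒ dQ/dP = Ed·Q/P = (-2.45)·24340/119 = -501.1176…

-501.12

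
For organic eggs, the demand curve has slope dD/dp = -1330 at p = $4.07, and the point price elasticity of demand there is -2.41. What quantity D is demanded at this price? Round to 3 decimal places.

Ed = (dD/dp)·(p/D) ⇒ D = (dD/dp)·p/Ed = (-1330)·4.07/(-2.41) = 2246.09958…

2246.100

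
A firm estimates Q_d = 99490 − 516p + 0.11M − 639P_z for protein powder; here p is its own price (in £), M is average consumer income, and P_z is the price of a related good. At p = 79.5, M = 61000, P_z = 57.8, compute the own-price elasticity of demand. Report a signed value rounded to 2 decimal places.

-1.45

At the given values, Q_d = 99490 − 516(79.5) + 0.11(61000) − 639(57.8) = 28243.8.
∂Q_d/∂p = −516.
E = (-516) × (79.5/28243.8) = -1.4524…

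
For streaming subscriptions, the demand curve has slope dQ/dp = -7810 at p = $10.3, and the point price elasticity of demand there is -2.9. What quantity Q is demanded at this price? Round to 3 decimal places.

27738.966

Ed = (dQ/dp)·(p/Q) ⇒ Q = (dQ/dp)·p/Ed = (-7810)·10.3/(-2.9) = 27738.96551…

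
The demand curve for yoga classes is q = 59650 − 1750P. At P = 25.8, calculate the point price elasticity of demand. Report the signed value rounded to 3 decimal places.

-3.114

dq/dP = −1750. At P = 25.8, q = 59650 − 1750(25.8) = 14500.
Ed = (dq/dP)·(P/q) = −1750 × (25.8/14500) = -3.11379…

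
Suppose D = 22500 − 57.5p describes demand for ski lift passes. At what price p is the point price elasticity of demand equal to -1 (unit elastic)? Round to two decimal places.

195.65

Ed = −57.5p/(22500 − 57.5p). Set this equal to -1:
57.5p = 1·(22500 − 57.5p) ⇒ 57.5p(1 + 1) = 1·22500
p = 1·22500 / (57.5·2) = 195.6521…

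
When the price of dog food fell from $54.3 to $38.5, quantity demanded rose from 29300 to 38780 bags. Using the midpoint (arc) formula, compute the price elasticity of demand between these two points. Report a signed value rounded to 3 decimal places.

-0.818

%ΔQ = (38780 − 29300) / [(29300 + 38780)/2] = 9480/34040 = 0.278495…
%ΔP = (38.5 − 54.3) / [(54.3 + 38.5)/2] = -15.8/46.4 = -0.340517…
Arc Ed = %ΔQ / %ΔP = (9480/34040) / (-15.8/46.4) = -0.81786…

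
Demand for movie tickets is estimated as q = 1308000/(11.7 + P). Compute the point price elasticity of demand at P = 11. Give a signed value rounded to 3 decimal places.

dq/dP = −1308000/(11.7 + P)² = -2538.38. At P = 11, q = 57621.1.
Ed = (dq/dP)·(P/q) = (-2538.38) × (11/57621.1) = -0.48458…

-0.485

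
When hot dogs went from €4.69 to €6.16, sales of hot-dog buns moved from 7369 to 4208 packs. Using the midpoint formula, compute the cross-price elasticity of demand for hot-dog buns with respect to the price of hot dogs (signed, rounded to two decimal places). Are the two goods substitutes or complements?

%ΔQ_{hot-dog buns} = (4208 − 7369)/avg = -3161/5788.5 = -0.546082…
%ΔP_{hot dogs} = (6.16 − 4.69)/avg = 1.47/5.425 = 0.270967…
E_cross = (-3161/5788.5) / (1.47/5.425) = -2.0153…
E_cross < 0 ⇒ the goods are complements.

-2.02; complements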